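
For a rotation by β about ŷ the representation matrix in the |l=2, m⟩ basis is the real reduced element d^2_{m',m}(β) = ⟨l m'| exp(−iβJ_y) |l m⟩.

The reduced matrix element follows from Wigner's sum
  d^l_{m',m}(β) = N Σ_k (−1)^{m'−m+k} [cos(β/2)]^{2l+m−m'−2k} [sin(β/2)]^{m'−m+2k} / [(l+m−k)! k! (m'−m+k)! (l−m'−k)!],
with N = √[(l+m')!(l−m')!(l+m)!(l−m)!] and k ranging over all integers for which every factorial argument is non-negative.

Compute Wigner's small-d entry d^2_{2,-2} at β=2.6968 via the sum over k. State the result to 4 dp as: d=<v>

d^2_{2,-2}(β=2.6968) via Wigner's sum:
With c≡cos(β/2)=0.220568 and s≡sin(β/2)=0.975372, N=[24·1·1·24]^{1/2}=24.000000
Admissible k: 0..0 (factorial args all ≥0)
  k=0: (−1)^4·24.0000/(24)·0.2206^0·0.9754^4 = +0.905067
d^2_{2,-2}(2.6968) = +0.905067

d=0.9051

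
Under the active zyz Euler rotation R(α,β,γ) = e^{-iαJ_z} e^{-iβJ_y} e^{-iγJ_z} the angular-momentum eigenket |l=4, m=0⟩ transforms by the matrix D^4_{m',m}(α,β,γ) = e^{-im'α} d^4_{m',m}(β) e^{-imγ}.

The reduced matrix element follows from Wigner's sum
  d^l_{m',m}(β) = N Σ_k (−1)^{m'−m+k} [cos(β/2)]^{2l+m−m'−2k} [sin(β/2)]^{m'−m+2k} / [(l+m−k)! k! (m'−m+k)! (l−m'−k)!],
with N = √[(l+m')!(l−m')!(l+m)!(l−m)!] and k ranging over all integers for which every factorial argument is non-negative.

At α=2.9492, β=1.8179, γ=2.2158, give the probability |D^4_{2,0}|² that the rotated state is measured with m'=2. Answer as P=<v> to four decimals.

P=0.0467

First d^4_{2,0}(β=1.8179), then the phase factors e^{-i(2)α} and e^{-i(0)γ}:
c=cos(1.8179/2)=0.614574, s=sin(1.8179/2)=0.788859; N=√[720·2·24·24]=910.735966
k∈{0,1,2} keeps every argument non-negative
  k=0: (−1)^2·910.7360/(96)·0.6146^6·0.7889^2 = +0.318102
  k=1: (−1)^3·910.7360/(36)·0.6146^4·0.7889^4 = -1.397607
  k=2: (−1)^4·910.7360/(96)·0.6146^2·0.7889^6 = +0.863507
d^4_{2,0}(1.8179) = +0.318102 -1.397607 +0.863507 = -0.215997
|D^4_{2,0}|² = |d^4_{2,0}(β)|² = (-0.215997)² = 0.046655 (the z-rotation phases have unit modulus)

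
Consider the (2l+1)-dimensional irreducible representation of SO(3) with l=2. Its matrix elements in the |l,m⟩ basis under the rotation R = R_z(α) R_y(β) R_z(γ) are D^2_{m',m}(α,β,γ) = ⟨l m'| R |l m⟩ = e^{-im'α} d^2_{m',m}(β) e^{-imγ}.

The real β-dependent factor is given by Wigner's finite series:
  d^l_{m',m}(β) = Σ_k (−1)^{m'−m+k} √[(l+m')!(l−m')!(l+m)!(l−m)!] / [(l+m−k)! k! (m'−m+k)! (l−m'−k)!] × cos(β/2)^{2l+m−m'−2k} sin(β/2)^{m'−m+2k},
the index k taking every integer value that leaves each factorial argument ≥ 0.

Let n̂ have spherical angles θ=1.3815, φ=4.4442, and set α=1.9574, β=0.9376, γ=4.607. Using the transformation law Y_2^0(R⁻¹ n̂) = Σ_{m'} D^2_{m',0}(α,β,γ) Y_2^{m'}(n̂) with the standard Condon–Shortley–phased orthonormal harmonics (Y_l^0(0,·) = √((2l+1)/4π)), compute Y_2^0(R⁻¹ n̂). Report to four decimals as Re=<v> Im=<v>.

Need the full column D^2_{m',0} for m'=−2..2 at α=1.9574, β=0.9376, γ=4.607.
cos(β/2)=0.892111, sin(β/2)=0.451816
d^2_{-2,0}: single k=2 term ⇒ +0.397958;  D = -0.284808-0.277947i
d^2_{-1,0}: k∈[1..2] ⇒ +0.785768 -0.201549 = +0.584219;  D = -0.220277+0.541101i
d^2_{0,0}: k∈[0..2] ⇒ +0.633397 -0.649862 +0.041672 = +0.025207;  D = +0.025207+0.000000i
d^2_{1,0}: k∈[0..1] ⇒ -0.785768 +0.201549 = -0.584219;  D = +0.220277+0.541101i
d^2_{2,0}: single k=0 term ⇒ +0.397958;  D = -0.284808+0.277947i
Y_2^{m'}(θ=1.3815,φ=4.4442) and Σ D·Y over m':
  (-0.2848-0.2779i)·(-0.3203-0.1904i)  (-0.2203+0.5411i)·(-0.0378+0.1377i)  (+0.0252+0.0000i)·(-0.2819+0.0000i)  (+0.2203+0.5411i)·(+0.0378+0.1377i)  (-0.2848+0.2779i)·(-0.3203+0.1904i)
Y_2^0(R⁻¹ n̂) = -0.062837+0.000000i

Re=-0.0628 Im=0.0000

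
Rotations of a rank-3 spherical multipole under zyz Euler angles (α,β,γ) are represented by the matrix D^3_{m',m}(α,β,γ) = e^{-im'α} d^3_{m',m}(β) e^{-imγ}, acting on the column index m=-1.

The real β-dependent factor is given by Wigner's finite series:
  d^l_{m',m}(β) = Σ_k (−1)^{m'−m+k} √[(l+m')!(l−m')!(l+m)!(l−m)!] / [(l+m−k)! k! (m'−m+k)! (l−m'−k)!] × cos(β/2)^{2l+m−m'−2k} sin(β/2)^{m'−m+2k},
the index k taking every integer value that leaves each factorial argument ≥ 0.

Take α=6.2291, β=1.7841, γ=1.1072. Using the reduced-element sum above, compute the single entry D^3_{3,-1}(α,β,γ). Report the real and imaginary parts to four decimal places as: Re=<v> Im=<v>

Re=0.1663 Im=0.5351

D^3_{3,-1}(6.2291,1.7841,1.1072) = e^{-i·3·6.2291}·d^3_{3,-1}(1.7841)·e^{-i·-1·1.1072}. Compute d first:
c=cos(1.7841/2)=0.627818, s=sin(1.7841/2)=0.778360; N=√[720·1·2·24]=185.903201
The bounds max(0,m−m')=0 and min(l+m,l−m')=0 give 1 term
  k=0: (−1)^4·185.9032/(48)·0.6278^2·0.7784^4 = +0.560319
d^3_{3,-1}(1.7841) = +0.560319
Phases: e^{-i·(3)·6.2291}=+0.986865+0.161545i, e^{-i·(-1)·1.1072}=+0.447168+0.894450i ⇒ D=+0.166303+0.535071i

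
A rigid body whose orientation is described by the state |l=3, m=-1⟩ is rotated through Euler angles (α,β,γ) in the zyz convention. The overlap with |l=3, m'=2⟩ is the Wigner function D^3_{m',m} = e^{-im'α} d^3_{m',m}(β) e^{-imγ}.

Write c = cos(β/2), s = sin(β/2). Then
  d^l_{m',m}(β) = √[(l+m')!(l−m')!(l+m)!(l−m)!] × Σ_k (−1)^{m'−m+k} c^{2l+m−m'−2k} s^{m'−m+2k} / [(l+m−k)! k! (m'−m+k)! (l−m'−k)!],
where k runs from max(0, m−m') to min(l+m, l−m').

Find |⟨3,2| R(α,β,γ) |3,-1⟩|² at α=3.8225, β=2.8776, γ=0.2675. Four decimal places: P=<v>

Split into d^3_{2,-1}(β=2.8776) × two z-phases.
c=cos(2.8776/2)=0.131613, s=sin(2.8776/2)=0.991301; N=√[120·1·2·24]=75.894664
k∈{0,1} keeps every argument non-negative
  k=0: (−1)^3·75.8947/(12)·0.1316^3·0.9913^3 = -0.014046
  k=1: (−1)^4·75.8947/(24)·0.1316^1·0.9913^5 = +0.398408
d^3_{2,-1}(2.8776) = -0.014046 +0.398408 = +0.384362
|D^3_{2,-1}|² = |d^3_{2,-1}(β)|² = (+0.384362)² = 0.147734 (the z-rotation phases have unit modulus)

P=0.1477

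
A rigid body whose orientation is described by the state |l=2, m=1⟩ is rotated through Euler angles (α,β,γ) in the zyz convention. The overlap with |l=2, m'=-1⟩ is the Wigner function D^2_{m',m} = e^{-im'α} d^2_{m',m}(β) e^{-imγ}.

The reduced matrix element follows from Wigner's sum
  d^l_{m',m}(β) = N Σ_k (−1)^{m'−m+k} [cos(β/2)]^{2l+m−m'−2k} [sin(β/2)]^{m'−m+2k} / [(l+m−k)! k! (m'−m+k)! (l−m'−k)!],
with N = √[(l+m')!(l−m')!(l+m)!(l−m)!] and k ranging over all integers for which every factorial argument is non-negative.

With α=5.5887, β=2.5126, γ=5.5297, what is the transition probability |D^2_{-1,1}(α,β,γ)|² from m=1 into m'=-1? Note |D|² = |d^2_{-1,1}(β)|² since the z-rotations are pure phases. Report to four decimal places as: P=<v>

Split into d^2_{-1,1}(β=2.5126) × two z-phases.
c=cos(2.5126/2)=0.309338, s=sin(2.5126/2)=0.950952; N=√[1·6·6·1]=6.000000
k∈{2,3} keeps every argument non-negative
  k=2: (−1)^0·6.0000/(2)·0.3093^2·0.9510^2 = +0.259600
  k=3: (−1)^1·6.0000/(6)·0.3093^0·0.9510^4 = -0.817777
d^2_{-1,1}(2.5126) = +0.259600 -0.817777 = -0.558178
|D^2_{-1,1}|² = |d^2_{-1,1}(β)|² = (-0.558178)² = 0.311562 (the z-rotation phases have unit modulus)

P=0.3116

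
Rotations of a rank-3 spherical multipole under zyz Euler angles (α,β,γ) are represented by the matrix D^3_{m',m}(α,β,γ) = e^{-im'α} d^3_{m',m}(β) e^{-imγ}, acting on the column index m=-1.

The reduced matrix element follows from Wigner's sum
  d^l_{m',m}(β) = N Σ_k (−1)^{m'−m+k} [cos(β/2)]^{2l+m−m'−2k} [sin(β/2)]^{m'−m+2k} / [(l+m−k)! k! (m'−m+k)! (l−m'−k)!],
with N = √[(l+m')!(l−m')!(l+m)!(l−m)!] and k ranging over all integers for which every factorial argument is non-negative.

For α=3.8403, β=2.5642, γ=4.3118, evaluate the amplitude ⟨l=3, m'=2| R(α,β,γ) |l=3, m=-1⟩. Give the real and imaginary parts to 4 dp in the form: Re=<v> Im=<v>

Re=-0.5848 Im=0.1352

Split into d^3_{2,-1}(β=2.5642) × two z-phases.
With c≡cos(β/2)=0.284703 and s≡sin(β/2)=0.958616, N=[120·1·2·24]^{1/2}=75.894664
The bounds max(0,m−m')=0 and min(l+m,l−m')=1 give 2 terms
  k=0: (−1)^3·75.8947/(12)·0.2847^3·0.9586^3 = -0.128570
  k=1: (−1)^4·75.8947/(24)·0.2847^1·0.9586^5 = +0.728811
d^3_{2,-1}(2.5642) = -0.128570 +0.728811 = +0.600241
Phases: e^{-i·(2)·3.8403}=+0.172514-0.985007i, e^{-i·(-1)·4.3118}=-0.389961-0.920831i ⇒ D=-0.584814+0.135209i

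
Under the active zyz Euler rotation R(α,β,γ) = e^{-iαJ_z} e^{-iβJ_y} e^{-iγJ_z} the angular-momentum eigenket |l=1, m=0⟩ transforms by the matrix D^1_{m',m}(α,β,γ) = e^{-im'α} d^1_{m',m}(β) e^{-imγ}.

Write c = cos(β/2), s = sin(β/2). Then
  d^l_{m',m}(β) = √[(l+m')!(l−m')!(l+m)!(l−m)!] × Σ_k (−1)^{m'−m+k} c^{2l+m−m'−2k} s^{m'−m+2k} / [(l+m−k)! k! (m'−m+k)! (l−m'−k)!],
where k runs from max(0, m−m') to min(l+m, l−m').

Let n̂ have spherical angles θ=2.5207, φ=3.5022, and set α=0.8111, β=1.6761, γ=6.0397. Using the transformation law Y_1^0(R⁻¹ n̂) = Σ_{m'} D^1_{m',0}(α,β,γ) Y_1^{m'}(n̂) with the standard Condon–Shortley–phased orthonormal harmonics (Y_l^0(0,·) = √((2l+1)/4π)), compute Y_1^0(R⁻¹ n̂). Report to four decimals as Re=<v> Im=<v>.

Re=-0.2127 Im=0.0000

Need the full column D^1_{m',0} for m'=−1..1 at α=0.8111, β=1.6761, γ=6.0397.
cos(β/2)=0.668914, sin(β/2)=0.743340
d^1_{-1,0}: single k=1 term ⇒ +0.703190;  D = +0.484288+0.509844i
d^1_{0,0}: k∈[0..1] ⇒ +0.447445 -0.552555 = -0.105109;  D = -0.105109+0.000000i
d^1_{1,0}: single k=0 term ⇒ -0.703190;  D = -0.484288+0.509844i
Y_1^{m'}(θ=2.5207,φ=3.5022) and Σ D·Y over m':
  (+0.4843+0.5098i)·(-0.1881+0.0709i)  (-0.1051+0.0000i)·(-0.3974+0.0000i)  (-0.4843+0.5098i)·(+0.1881+0.0709i)
Y_1^0(R⁻¹ n̂) = -0.212702+0.000000i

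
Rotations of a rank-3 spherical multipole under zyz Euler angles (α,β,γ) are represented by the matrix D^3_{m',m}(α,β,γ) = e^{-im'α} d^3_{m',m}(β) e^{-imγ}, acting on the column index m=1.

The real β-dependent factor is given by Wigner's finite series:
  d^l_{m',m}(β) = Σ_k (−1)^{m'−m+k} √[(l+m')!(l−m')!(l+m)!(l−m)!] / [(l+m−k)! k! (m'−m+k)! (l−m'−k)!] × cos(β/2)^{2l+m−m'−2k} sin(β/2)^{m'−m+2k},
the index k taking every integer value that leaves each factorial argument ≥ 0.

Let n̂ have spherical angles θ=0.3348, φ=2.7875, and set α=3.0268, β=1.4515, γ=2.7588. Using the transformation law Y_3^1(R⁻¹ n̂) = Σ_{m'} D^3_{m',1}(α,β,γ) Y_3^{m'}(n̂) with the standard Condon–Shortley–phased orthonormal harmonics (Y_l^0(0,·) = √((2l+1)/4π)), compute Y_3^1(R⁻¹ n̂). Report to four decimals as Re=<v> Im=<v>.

Re=0.0204 Im=0.0103

Need the full column D^3_{m',1} for m'=−3..3 at α=3.0268, β=1.4515, γ=2.7588.
cos(β/2)=0.748002, sin(β/2)=0.663697
d^3_{-3,1}: single k=4 term ⇒ +0.420465;  D = +0.420154+0.016148i
d^3_{-2,1}: k∈[3..4] ⇒ +0.773832 -0.304615 = +0.469218;  D = -0.463722-0.071607i
d^3_{-1,1}: k∈[2..4] ⇒ +0.827373 -0.868508 +0.085471 = +0.044336;  D = +0.042753+0.011740i
d^3_{0,1}: k∈[1..3] ⇒ +0.538361 -1.271536 +0.333689 = -0.399487;  D = +0.370574+0.149213i
d^3_{1,1}: k∈[0..2] ⇒ +0.175152 -1.103164 +0.651381 = -0.276630;  D = -0.243085-0.132037i
d^3_{2,1}: k∈[0..1] ⇒ -0.491454 +0.773832 = +0.282378;  D = -0.231065-0.162315i
d^3_{3,1}: single k=0 term ⇒ +0.534067;  D = +0.398979+0.355025i
Y_3^{m'}(θ=0.3348,φ=2.7875) and Σ D·Y over m':
  (+0.4202+0.0161i)·(-0.0072-0.0129i)  (-0.4637-0.0716i)·(+0.0792+0.0678i)  (+0.0428+0.0117i)·(-0.3446-0.1274i)  (+0.3706+0.1492i)·(+0.5146+0.0000i)  (-0.2431-0.1320i)·(+0.3446-0.1274i)  (-0.2311-0.1623i)·(+0.0792-0.0678i)  (+0.3990+0.3550i)·(+0.0072-0.0129i)
Y_3^1(R⁻¹ n̂) = +0.020379+0.010329i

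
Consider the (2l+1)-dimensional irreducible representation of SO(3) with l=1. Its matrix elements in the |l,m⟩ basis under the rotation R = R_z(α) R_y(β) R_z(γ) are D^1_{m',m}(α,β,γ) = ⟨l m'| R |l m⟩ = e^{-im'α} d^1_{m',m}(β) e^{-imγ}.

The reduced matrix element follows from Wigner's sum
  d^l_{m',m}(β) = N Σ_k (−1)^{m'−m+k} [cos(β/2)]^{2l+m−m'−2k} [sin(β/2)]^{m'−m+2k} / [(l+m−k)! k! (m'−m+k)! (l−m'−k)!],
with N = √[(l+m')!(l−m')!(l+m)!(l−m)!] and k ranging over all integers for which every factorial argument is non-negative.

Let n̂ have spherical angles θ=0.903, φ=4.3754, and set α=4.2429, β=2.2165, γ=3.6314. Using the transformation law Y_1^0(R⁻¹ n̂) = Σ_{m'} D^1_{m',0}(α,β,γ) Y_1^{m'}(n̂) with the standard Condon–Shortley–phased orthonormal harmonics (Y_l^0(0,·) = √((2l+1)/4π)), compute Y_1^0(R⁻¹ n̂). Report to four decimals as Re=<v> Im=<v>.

Need the full column D^1_{m',0} for m'=−1..1 at α=4.2429, β=2.2165, γ=3.6314.
cos(β/2)=0.446228, sin(β/2)=0.894919
d^1_{-1,0}: single k=1 term ⇒ +0.564750;  D = -0.255510-0.503643i
d^1_{0,0}: k∈[0..1] ⇒ +0.199120 -0.800880 = -0.601761;  D = -0.601761+0.000000i
d^1_{1,0}: single k=0 term ⇒ -0.564750;  D = +0.255510-0.503643i
Y_1^{m'}(θ=0.903,φ=4.3754) and Σ D·Y over m':
  (-0.2555-0.5036i)·(-0.0897+0.2560i)  (-0.6018+0.0000i)·(+0.3026+0.0000i)  (+0.2555-0.5036i)·(+0.0897+0.2560i)
Y_1^0(R⁻¹ n̂) = +0.121647+0.000000i

Re=0.1216 Im=0.0000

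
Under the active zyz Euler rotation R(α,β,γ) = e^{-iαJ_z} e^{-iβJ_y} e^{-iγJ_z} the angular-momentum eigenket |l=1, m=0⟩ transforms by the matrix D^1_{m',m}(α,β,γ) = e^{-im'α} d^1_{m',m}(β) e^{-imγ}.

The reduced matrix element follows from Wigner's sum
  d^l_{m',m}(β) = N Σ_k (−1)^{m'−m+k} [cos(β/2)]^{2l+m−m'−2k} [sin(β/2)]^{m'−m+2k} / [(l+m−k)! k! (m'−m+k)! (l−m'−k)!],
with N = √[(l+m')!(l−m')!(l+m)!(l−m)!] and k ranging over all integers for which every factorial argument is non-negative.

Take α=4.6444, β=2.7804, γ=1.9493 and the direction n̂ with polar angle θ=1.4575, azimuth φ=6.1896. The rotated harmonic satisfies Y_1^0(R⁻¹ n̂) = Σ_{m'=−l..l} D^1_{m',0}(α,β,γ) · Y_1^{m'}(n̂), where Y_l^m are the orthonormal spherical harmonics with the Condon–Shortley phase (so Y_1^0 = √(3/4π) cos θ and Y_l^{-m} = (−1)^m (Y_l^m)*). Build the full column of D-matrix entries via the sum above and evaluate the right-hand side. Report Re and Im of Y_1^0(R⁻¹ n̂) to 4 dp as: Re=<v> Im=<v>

Re=-0.0473 Im=0.0000

Need the full column D^1_{m',0} for m'=−1..1 at α=4.6444, β=2.7804, γ=1.9493.
cos(β/2)=0.179616, sin(β/2)=0.983737
d^1_{-1,0}: single k=1 term ⇒ +0.249885;  D = -0.016976-0.249307i
d^1_{0,0}: k∈[0..1] ⇒ +0.032262 -0.967738 = -0.935476;  D = -0.935476+0.000000i
d^1_{1,0}: single k=0 term ⇒ -0.249885;  D = +0.016976-0.249307i
Y_1^{m'}(θ=1.4575,φ=6.1896) and Σ D·Y over m':
  (-0.0170-0.2493i)·(+0.3418+0.0321i)  (-0.9355+0.0000i)·(+0.0552+0.0000i)  (+0.0170-0.2493i)·(-0.3418+0.0321i)
Y_1^0(R⁻¹ n̂) = -0.047283+0.000000i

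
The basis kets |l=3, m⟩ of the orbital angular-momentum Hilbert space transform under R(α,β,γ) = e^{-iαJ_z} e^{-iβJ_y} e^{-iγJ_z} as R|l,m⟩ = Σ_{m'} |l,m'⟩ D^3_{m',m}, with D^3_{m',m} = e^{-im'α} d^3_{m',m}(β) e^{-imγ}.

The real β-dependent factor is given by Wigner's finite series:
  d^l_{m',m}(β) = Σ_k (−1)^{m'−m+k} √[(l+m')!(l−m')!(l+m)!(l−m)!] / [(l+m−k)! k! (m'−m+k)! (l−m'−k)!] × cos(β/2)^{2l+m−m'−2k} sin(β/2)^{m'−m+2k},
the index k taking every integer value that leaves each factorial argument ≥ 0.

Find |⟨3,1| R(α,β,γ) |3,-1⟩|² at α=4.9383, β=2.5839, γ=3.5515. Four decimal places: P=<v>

D^3_{1,-1}(4.9383,2.5839,3.5515) = e^{-i·1·4.9383}·d^3_{1,-1}(2.5839)·e^{-i·-1·3.5515}. Compute d first:
With c≡cos(β/2)=0.275247 and s≡sin(β/2)=0.961374, N=[24·2·2·24]^{1/2}=48.000000
k∈{0,1,2} keeps every argument non-negative
  k=0: (−1)^2·48.0000/(8)·0.2752^4·0.9614^2 = +0.031829
  k=1: (−1)^3·48.0000/(6)·0.2752^2·0.9614^4 = -0.517730
  k=2: (−1)^4·48.0000/(48)·0.2752^0·0.9614^6 = +0.789502
d^3_{1,-1}(2.5839) = +0.031829 -0.517730 +0.789502 = +0.303601
|D^3_{1,-1}|² = |d^3_{1,-1}(β)|² = (+0.303601)² = 0.092174 (the z-rotation phases have unit modulus)

P=0.0922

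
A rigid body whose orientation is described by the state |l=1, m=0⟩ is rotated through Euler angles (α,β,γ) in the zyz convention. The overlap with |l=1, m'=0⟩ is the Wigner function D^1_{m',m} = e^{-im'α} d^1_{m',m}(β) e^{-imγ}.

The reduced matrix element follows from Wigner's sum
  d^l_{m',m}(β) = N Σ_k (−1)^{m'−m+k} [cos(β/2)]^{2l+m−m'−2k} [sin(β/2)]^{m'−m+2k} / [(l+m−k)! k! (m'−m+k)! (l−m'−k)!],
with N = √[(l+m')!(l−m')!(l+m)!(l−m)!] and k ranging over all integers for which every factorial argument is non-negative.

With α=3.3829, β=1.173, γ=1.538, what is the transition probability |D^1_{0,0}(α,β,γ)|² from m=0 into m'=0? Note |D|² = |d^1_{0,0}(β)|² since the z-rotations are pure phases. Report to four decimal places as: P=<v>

Split into d^1_{0,0}(β=1.173) × two z-phases.
c=cos(1.173/2)=0.832883, s=sin(1.173/2)=0.553449; N=√[1·1·1·1]=1.000000
k∈{0,1} keeps every argument non-negative
  k=0: (−1)^0·1.0000/(1)·0.8329^2·0.5534^0 = +0.693694
  k=1: (−1)^1·1.0000/(1)·0.8329^0·0.5534^2 = -0.306306
d^1_{0,0}(1.173) = +0.693694 -0.306306 = +0.387388
|D^1_{0,0}|² = |d^1_{0,0}(β)|² = (+0.387388)² = 0.150069 (the z-rotation phases have unit modulus)

P=0.1501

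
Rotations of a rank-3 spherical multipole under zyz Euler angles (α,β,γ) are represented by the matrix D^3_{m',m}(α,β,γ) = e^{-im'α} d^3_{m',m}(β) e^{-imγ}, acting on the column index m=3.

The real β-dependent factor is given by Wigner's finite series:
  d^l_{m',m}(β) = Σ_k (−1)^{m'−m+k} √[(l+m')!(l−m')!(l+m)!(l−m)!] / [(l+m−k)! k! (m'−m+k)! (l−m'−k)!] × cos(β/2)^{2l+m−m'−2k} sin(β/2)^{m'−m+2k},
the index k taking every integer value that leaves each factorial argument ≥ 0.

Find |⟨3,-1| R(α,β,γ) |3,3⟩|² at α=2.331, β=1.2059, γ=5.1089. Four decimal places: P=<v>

First d^3_{-1,3}(β=1.2059), then the phase factors e^{-i(-1)α} and e^{-i(3)γ}:
c=cos(1.2059/2)=0.823666, s=sin(1.2059/2)=0.567075; N=√[2·24·720·1]=185.903201
k∈{4} keeps every argument non-negative
  k=4: (−1)^0·185.9032/(48)·0.8237^2·0.5671^4 = +0.271712
d^3_{-1,3}(1.2059) = +0.271712
|D^3_{-1,3}|² = |d^3_{-1,3}(β)|² = (+0.271712)² = 0.073828 (the z-rotation phases have unit modulus)

P=0.0738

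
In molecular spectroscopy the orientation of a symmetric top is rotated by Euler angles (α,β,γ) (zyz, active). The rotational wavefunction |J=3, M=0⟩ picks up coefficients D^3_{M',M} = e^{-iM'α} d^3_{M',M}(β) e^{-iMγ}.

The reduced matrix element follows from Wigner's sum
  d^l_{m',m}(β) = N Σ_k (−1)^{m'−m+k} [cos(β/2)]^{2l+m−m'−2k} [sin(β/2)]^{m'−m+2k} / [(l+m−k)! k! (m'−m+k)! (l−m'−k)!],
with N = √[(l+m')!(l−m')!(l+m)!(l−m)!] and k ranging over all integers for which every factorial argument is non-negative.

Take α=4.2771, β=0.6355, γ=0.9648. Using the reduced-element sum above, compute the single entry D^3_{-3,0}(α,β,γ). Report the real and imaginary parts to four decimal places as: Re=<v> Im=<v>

D^3_{-3,0}(4.2771,0.6355,0.9648) = e^{-i·-3·4.2771}·d^3_{-3,0}(0.6355)·e^{-i·0·0.9648}. Compute d first:
c=cos(0.6355/2)=0.949941, s=sin(0.6355/2)=0.312430; N=√[1·720·6·6]=160.996894
The bounds max(0,m−m')=3 and min(l+m,l−m')=3 give 1 term
  k=3: (−1)^0·160.9969/(36)·0.9499^3·0.3124^3 = +0.116913
d^3_{-3,0}(0.6355) = +0.116913
D = (+0.965111+0.261841i)·(+0.116913)·(+1.000000+0.000000i) = +0.112834+0.030613i

Re=0.1128 Im=0.0306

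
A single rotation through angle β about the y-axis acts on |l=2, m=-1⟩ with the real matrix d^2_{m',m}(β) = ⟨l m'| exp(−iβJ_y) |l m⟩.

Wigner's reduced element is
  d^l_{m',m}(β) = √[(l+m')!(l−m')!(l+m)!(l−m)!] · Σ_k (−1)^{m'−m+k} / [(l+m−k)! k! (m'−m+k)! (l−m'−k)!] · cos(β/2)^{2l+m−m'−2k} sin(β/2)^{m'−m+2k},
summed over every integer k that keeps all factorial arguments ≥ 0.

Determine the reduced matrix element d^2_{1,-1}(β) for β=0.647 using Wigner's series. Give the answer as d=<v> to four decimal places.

d^2_{1,-1}(β=0.647) via Wigner's sum:
With c≡cos(β/2)=0.948129 and s≡sin(β/2)=0.317887, N=[6·1·1·6]^{1/2}=6.000000
k∈{0,1} keeps every argument non-negative
  k=0: (−1)^2·6.0000/(2)·0.9481^2·0.3179^2 = +0.272522
  k=1: (−1)^3·6.0000/(6)·0.9481^0·0.3179^4 = -0.010212
d^2_{1,-1}(0.647) = +0.272522 -0.010212 = +0.262310

d=0.2623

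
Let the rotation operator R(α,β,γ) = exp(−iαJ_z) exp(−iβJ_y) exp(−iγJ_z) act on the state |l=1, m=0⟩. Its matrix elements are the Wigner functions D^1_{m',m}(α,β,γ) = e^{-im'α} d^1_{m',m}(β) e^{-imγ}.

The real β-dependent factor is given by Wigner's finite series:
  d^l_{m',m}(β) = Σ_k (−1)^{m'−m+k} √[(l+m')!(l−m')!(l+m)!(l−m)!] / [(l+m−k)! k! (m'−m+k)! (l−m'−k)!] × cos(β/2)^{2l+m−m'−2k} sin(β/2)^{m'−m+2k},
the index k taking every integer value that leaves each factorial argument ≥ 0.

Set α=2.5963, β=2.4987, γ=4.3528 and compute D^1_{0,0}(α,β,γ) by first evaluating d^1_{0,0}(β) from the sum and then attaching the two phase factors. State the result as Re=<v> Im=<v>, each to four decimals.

First d^1_{0,0}(β=2.4987), then the phase factors e^{-i(0)α} and e^{-i(0)γ}:
c=cos(2.4987/2)=0.315939, s=sin(2.4987/2)=0.948779; N=√[1·1·1·1]=1.000000
k: max(0,(0)−(0))=0 … min(1+(0),1−(0))=1
  k=0: (−1)^0·1.0000/(1)·0.3159^2·0.9488^0 = +0.099818
  k=1: (−1)^1·1.0000/(1)·0.3159^0·0.9488^2 = -0.900182
d^1_{0,0}(2.4987) = +0.099818 -0.900182 = -0.800365
Attach z-rotation phases: D = e^{-i(0)(2.5963)}·(-0.800365)·e^{-i(0)(4.3528)} = -0.800365+0.000000i

Re=-0.8004 Im=0.0000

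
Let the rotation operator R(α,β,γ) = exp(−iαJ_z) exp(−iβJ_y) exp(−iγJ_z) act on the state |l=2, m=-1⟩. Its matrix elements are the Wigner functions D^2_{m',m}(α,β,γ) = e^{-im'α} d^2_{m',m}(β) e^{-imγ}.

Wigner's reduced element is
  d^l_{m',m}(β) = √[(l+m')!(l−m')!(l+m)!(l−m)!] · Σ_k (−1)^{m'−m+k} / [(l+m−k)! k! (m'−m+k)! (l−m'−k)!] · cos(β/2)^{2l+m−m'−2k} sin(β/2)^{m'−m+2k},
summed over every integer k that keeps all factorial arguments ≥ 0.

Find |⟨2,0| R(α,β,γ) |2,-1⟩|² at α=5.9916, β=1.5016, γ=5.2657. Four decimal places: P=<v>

D^2_{0,-1}(5.9916,1.5016,5.2657) = e^{-i·0·5.9916}·d^2_{0,-1}(1.5016)·e^{-i·-1·5.2657}. Compute d first:
Half-angle: c=0.731143, s=0.682224. N=√(2·2·1·6)=4.898979
Admissible k: 0..1 (factorial args all ≥0)
  k=0: (−1)^1·4.8990/(2)·0.7311^3·0.6822^1 = -0.653146
  k=1: (−1)^2·4.8990/(2)·0.7311^1·0.6822^3 = +0.568668
d^2_{0,-1}(1.5016) = -0.653146 +0.568668 = -0.084478
|D^2_{0,-1}|² = |d^2_{0,-1}(β)|² = (-0.084478)² = 0.007136 (the z-rotation phases have unit modulus)

P=0.0071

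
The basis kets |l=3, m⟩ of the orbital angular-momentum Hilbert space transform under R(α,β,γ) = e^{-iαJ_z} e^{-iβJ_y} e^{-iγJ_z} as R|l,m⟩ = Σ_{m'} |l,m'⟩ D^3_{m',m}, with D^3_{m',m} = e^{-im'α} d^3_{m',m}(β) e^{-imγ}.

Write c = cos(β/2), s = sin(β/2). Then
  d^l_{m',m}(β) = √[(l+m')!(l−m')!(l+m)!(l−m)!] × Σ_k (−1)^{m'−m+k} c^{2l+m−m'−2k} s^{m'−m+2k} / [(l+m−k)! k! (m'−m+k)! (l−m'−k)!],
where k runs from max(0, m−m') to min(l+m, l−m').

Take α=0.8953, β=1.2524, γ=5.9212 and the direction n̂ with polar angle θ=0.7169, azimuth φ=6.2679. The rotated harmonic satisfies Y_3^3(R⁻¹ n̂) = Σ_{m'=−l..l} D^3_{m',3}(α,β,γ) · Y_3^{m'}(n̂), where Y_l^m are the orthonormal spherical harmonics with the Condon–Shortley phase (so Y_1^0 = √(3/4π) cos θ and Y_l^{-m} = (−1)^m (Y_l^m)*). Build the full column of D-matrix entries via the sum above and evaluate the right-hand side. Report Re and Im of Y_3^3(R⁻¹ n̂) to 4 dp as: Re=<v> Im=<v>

Need the full column D^3_{m',3} for m'=−3..3 at α=0.8953, β=1.2524, γ=5.9212.
cos(β/2)=0.810260, sin(β/2)=0.586070
d^3_{-3,3}: single k=6 term ⇒ +0.040523;  D = -0.032737-0.023882i
d^3_{-2,3}: single k=5 term ⇒ +0.137230;  D = -0.132438+0.035947i
d^3_{-1,3}: single k=4 term ⇒ +0.299980;  D = -0.119701+0.275063i
d^3_{0,3}: single k=3 term ⇒ +0.478892;  D = +0.223196+0.423699i
d^3_{1,3}: single k=2 term ⇒ +0.573381;  D = +0.562991+0.108657i
d^3_{2,3}: single k=1 term ⇒ +0.501358;  D = +0.381956-0.324761i
d^3_{3,3}: single k=0 term ⇒ +0.282975;  D = -0.008247-0.282855i
Y_3^{m'}(θ=0.7169,φ=6.2679) and Σ D·Y over m':
  (-0.0327-0.0239i)·(+0.1182+0.0054i)  (-0.1324+0.0359i)·(+0.3324+0.0102i)  (-0.1197+0.2751i)·(+0.3910+0.0060i)  (+0.2232+0.4237i)·(-0.0446+0.0000i)  (+0.5630+0.1087i)·(-0.3910+0.0060i)  (+0.3820-0.3248i)·(+0.3324-0.0102i)  (-0.0082-0.2829i)·(-0.1182+0.0054i)
Y_3^3(R⁻¹ n̂) = -0.201111-0.022043i

Re=-0.2011 Im=-0.0220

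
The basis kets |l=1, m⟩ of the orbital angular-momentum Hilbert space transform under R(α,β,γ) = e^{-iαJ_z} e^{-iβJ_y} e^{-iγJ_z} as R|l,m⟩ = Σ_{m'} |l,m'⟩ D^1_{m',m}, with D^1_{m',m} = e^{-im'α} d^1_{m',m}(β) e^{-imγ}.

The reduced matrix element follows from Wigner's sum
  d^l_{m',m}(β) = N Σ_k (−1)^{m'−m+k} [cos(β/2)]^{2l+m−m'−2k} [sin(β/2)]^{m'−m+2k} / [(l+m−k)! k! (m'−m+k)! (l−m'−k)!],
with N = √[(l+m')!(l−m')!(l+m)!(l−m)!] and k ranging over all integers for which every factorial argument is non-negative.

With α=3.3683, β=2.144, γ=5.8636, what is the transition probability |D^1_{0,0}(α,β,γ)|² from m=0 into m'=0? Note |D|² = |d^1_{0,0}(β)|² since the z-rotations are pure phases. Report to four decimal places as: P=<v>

P=0.2941

D^1_{0,0}(3.3683,2.144,5.8636) = e^{-i·0·3.3683}·d^1_{0,0}(2.144)·e^{-i·0·5.8636}. Compute d first:
c=cos(2.144/2)=0.478369, s=sin(2.144/2)=0.878159; N=√[1·1·1·1]=1.000000
The bounds max(0,m−m')=0 and min(l+m,l−m')=1 give 2 terms
  k=0: (−1)^0·1.0000/(1)·0.4784^2·0.8782^0 = +0.228837
  k=1: (−1)^1·1.0000/(1)·0.4784^0·0.8782^2 = -0.771163
d^1_{0,0}(2.144) = +0.228837 -0.771163 = -0.542326
|D^1_{0,0}|² = |d^1_{0,0}(β)|² = (-0.542326)² = 0.294118 (the z-rotation phases have unit modulus)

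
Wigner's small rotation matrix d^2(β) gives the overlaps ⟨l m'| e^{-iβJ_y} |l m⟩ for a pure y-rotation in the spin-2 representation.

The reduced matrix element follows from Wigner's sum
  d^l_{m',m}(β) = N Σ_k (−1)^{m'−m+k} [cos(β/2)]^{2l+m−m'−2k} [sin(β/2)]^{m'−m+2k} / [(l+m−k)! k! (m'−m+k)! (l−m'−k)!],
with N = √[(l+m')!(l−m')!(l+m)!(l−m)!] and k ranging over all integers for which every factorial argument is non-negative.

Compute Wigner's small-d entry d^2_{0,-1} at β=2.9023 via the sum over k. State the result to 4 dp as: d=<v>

d^2_{0,-1}(β=2.9023) via Wigner's sum:
Half-angle: c=0.119361, s=0.992851. N=√(2·2·1·6)=4.898979
k: max(0,(-1)−(0))=0 … min(2+(-1),2−(0))=1
  k=0: (−1)^1·4.8990/(2)·0.1194^3·0.9929^1 = -0.004136
  k=1: (−1)^2·4.8990/(2)·0.1194^1·0.9929^3 = +0.286148
d^2_{0,-1}(2.9023) = -0.004136 +0.286148 = +0.282012

d=0.2820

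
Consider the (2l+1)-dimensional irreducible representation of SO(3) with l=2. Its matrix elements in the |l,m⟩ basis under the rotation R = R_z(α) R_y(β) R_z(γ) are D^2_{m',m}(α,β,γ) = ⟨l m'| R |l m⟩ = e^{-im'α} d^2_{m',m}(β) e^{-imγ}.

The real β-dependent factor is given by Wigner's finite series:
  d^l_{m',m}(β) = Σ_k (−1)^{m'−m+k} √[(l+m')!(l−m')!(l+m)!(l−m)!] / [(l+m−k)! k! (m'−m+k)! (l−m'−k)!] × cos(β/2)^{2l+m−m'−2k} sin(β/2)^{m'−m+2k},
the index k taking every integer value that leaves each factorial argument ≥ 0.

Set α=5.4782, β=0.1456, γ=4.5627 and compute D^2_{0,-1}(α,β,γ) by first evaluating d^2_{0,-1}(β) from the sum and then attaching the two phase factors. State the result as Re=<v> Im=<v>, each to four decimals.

Re=0.0262 Im=0.1738

First d^2_{0,-1}(β=0.1456), then the phase factors e^{-i(0)α} and e^{-i(-1)γ}:
c=cos(0.1456/2)=0.997351, s=sin(0.1456/2)=0.072736; N=√[2·2·1·6]=4.898979
k∈{0,1} keeps every argument non-negative
  k=0: (−1)^1·4.8990/(2)·0.9974^3·0.0727^1 = -0.176753
  k=1: (−1)^2·4.8990/(2)·0.9974^1·0.0727^3 = +0.000940
d^2_{0,-1}(0.1456) = -0.176753 +0.000940 = -0.175813
Attach z-rotation phases: D = e^{-i(0)(5.4782)}·(-0.175813)·e^{-i(-1)(4.5627)} = +0.026219+0.173847i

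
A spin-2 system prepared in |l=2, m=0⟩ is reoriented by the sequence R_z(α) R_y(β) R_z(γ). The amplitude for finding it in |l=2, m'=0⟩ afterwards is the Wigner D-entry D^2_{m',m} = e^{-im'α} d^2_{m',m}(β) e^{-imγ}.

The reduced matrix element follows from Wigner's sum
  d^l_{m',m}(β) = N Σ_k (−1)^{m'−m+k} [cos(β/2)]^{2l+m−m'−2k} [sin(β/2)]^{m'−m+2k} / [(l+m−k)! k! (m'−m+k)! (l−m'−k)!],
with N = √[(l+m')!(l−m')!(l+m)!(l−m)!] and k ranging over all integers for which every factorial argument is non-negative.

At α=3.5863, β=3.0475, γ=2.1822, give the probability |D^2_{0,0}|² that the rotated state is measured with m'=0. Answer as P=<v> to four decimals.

P=0.9737

D^2_{0,0}(3.5863,3.0475,2.1822) = e^{-i·0·3.5863}·d^2_{0,0}(3.0475)·e^{-i·0·2.1822}. Compute d first:
c=cos(3.0475/2)=0.047029, s=sin(3.0475/2)=0.998894; N=√[2·2·2·2]=4.000000
k∈{0,1,2} keeps every argument non-negative
  k=0: (−1)^0·4.0000/(4)·0.0470^4·0.9989^0 = +0.000005
  k=1: (−1)^1·4.0000/(1)·0.0470^2·0.9989^2 = -0.008827
  k=2: (−1)^2·4.0000/(4)·0.0470^0·0.9989^4 = +0.995581
d^2_{0,0}(3.0475) = +0.000005 -0.008827 +0.995581 = +0.986759
|D^2_{0,0}|² = |d^2_{0,0}(β)|² = (+0.986759)² = 0.973693 (the z-rotation phases have unit modulus)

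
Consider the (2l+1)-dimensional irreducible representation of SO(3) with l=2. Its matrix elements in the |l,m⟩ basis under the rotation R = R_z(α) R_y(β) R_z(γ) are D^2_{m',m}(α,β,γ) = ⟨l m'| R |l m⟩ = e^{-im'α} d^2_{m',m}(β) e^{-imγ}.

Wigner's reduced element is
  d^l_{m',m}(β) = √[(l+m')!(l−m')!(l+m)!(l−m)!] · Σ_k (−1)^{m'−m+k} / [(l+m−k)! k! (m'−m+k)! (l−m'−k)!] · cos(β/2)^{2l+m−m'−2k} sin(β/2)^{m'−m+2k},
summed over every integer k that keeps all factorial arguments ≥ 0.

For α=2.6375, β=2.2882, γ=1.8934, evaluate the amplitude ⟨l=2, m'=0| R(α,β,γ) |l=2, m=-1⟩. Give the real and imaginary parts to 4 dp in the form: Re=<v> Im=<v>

Split into d^2_{0,-1}(β=2.2882) × two z-phases.
With c≡cos(β/2)=0.413866 and s≡sin(β/2)=0.910338, N=[2·2·1·6]^{1/2}=4.898979
The bounds max(0,m−m')=0 and min(l+m,l−m')=1 give 2 terms
  k=0: (−1)^1·4.8990/(2)·0.4139^3·0.9103^1 = -0.158072
  k=1: (−1)^2·4.8990/(2)·0.4139^1·0.9103^3 = +0.764791
d^2_{0,-1}(2.2882) = -0.158072 +0.764791 = +0.606719
Phases: e^{-i·(0)·2.6375}=+1.000000+0.000000i, e^{-i·(-1)·1.8934}=-0.317037+0.948413i ⇒ D=-0.192352+0.575420i

Re=-0.1924 Im=0.5754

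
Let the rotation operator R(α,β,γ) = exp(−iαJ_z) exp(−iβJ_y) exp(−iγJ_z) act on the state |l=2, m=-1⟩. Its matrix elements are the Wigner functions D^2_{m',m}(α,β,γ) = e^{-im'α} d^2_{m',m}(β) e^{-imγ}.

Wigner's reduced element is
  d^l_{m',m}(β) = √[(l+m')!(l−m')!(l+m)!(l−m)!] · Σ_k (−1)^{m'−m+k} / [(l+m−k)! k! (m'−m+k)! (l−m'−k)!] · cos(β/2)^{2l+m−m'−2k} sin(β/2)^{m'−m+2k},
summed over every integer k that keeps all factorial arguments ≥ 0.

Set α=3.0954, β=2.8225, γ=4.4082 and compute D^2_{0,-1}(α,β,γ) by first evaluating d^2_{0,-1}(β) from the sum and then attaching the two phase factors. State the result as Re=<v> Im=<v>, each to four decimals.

Split into d^2_{0,-1}(β=2.8225) × two z-phases.
With c≡cos(β/2)=0.158870 and s≡sin(β/2)=0.987299, N=[2·2·1·6]^{1/2}=4.898979
k∈{0,1} keeps every argument non-negative
  k=0: (−1)^1·4.8990/(2)·0.1589^3·0.9873^1 = -0.009697
  k=1: (−1)^2·4.8990/(2)·0.1589^1·0.9873^3 = +0.374511
d^2_{0,-1}(2.8225) = -0.009697 +0.374511 = +0.364814
Phases: e^{-i·(0)·3.0954}=+1.000000+0.000000i, e^{-i·(-1)·4.4082}=-0.299519-0.954090i ⇒ D=-0.109269-0.348066i

Re=-0.1093 Im=-0.3481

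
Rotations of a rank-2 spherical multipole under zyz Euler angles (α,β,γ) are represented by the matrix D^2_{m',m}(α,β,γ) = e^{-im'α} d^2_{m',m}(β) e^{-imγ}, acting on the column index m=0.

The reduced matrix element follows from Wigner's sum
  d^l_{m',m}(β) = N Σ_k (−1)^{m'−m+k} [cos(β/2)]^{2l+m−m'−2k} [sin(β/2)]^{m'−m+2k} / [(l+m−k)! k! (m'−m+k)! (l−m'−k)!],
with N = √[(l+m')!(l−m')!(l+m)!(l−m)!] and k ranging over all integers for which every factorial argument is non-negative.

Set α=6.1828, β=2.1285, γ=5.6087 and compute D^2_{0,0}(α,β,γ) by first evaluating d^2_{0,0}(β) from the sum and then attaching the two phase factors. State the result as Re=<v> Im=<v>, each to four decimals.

Split into d^2_{0,0}(β=2.1285) × two z-phases.
Half-angle: c=0.485160, s=0.874425. N=√(2·2·2·2)=4.000000
k∈{0,1,2} keeps every argument non-negative
  k=0: (−1)^0·4.0000/(4)·0.4852^4·0.8744^0 = +0.055404
  k=1: (−1)^1·4.0000/(1)·0.4852^2·0.8744^2 = -0.719906
  k=2: (−1)^2·4.0000/(4)·0.4852^0·0.8744^4 = +0.584643
d^2_{0,0}(2.1285) = +0.055404 -0.719906 +0.584643 = -0.079859
Phases: e^{-i·(0)·6.1828}=+1.000000+0.000000i, e^{-i·(0)·5.6087}=+1.000000+0.000000i ⇒ D=-0.079859+0.000000i

Re=-0.0799 Im=0.0000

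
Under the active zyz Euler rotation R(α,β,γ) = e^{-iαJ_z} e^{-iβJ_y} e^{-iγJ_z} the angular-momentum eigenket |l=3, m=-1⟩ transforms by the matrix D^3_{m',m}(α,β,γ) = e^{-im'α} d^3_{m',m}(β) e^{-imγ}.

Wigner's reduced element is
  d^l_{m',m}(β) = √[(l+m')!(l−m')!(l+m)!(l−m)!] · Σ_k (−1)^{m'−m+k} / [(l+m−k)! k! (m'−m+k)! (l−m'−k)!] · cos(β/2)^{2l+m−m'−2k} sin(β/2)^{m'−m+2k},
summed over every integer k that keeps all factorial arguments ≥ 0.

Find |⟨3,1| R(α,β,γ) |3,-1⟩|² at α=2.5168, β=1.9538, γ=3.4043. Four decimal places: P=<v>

P=0.2058

Split into d^3_{1,-1}(β=1.9538) × two z-phases.
With c≡cos(β/2)=0.559594 and s≡sin(β/2)=0.828767, N=[24·2·2·24]^{1/2}=48.000000
k∈{0,1,2} keeps every argument non-negative
  k=0: (−1)^2·48.0000/(8)·0.5596^4·0.8288^2 = +0.404119
  k=1: (−1)^3·48.0000/(6)·0.5596^2·0.8288^4 = -1.181859
  k=2: (−1)^4·48.0000/(48)·0.5596^0·0.8288^6 = +0.324036
d^3_{1,-1}(1.9538) = +0.404119 -1.181859 +0.324036 = -0.453704
|D^3_{1,-1}|² = |d^3_{1,-1}(β)|² = (-0.453704)² = 0.205847 (the z-rotation phases have unit modulus)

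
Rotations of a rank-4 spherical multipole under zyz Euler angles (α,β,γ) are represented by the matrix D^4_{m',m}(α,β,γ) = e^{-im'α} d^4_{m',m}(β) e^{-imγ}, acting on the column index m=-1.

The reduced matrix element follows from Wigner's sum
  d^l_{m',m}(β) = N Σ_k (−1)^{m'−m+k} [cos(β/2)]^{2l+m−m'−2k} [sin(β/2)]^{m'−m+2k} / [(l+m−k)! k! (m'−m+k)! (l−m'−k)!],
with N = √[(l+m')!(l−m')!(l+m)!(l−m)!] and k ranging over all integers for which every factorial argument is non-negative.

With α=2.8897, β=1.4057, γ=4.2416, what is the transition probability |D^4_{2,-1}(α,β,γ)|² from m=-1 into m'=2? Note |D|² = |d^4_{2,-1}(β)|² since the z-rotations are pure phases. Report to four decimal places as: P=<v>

First d^4_{2,-1}(β=1.4057), then the phase factors e^{-i(2)α} and e^{-i(-1)γ}:
c=cos(1.4057/2)=0.763003, s=sin(1.4057/2)=0.646395; N=√[720·2·6·120]=1018.233765
The bounds max(0,m−m')=0 and min(l+m,l−m')=2 give 3 terms
  k=0: (−1)^3·1018.2338/(72)·0.7630^5·0.6464^3 = -0.987734
  k=1: (−1)^4·1018.2338/(48)·0.7630^3·0.6464^5 = +1.063346
  k=2: (−1)^5·1018.2338/(240)·0.7630^1·0.6464^7 = -0.152633
d^4_{2,-1}(1.4057) = -0.987734 +1.063346 -0.152633 = -0.077021
|D^4_{2,-1}|² = |d^4_{2,-1}(β)|² = (-0.077021)² = 0.005932 (the z-rotation phases have unit modulus)

P=0.0059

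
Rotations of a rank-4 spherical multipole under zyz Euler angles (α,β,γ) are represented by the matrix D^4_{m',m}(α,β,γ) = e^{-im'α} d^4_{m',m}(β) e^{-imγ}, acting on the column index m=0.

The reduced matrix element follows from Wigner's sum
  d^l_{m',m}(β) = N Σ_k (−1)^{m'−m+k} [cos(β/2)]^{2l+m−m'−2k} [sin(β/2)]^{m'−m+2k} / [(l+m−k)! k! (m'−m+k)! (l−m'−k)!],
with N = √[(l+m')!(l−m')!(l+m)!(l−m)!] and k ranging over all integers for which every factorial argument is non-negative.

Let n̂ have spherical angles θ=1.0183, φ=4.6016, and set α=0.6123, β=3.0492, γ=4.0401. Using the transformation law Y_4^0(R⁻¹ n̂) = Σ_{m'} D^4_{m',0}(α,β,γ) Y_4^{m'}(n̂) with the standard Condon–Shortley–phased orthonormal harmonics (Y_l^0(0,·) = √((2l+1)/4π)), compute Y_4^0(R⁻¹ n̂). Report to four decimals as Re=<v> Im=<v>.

Need the full column D^4_{m',0} for m'=−4..4 at α=0.6123, β=3.0492, γ=4.0401.
cos(β/2)=0.046180, sin(β/2)=0.998933
d^4_{-4,0}: single k=4 term ⇒ +0.000038;  D = -0.000029+0.000024i
d^4_{-3,0}: k∈[3..4] ⇒ +0.000002 -0.001159 = -0.001157;  D = +0.000304-0.001116i
d^4_{-2,0}: k∈[2..4] ⇒ +0.000000 -0.000115 +0.020102 = +0.019988;  D = +0.006782+0.018802i
d^4_{-1,0}: k∈[1..4] ⇒ +0.000000 -0.000006 +0.002628 -0.204985 = -0.202363;  D = -0.165599-0.116308i
d^4_{0,0}: k∈[0..4] ⇒ +0.000000 -0.000000 +0.000163 -0.033903 +0.991497 = +0.957756;  D = +0.957756+0.000000i
d^4_{1,0}: k∈[0..3] ⇒ -0.000000 +0.000006 -0.002628 +0.204985 = +0.202363;  D = +0.165599-0.116308i
d^4_{2,0}: k∈[0..2] ⇒ +0.000000 -0.000115 +0.020102 = +0.019988;  D = +0.006782-0.018802i
d^4_{3,0}: k∈[0..1] ⇒ -0.000002 +0.001159 = +0.001157;  D = -0.000304-0.001116i
d^4_{4,0}: single k=0 term ⇒ +0.000038;  D = -0.000029-0.000024i
Y_4^{m'}(θ=1.0183,φ=4.6016) and Σ D·Y over m':
  (-0.0000+0.0000i)·(+0.2099+0.0996i)  (+0.0003-0.0011i)·(+0.1322-0.3830i)  (+0.0068+0.0188i)·(-0.2194-0.0494i)  (-0.1656-0.1163i)·(+0.0250-0.2252i)  (+0.9578+0.0000i)·(-0.2759+0.0000i)  (+0.1656-0.1163i)·(-0.0250-0.2252i)  (+0.0068-0.0188i)·(-0.2194+0.0494i)  (-0.0003-0.0011i)·(-0.1322-0.3830i)  (-0.0000-0.0000i)·(+0.2099-0.0996i)
Y_4^0(R⁻¹ n̂) = -0.326790+0.000000i

Re=-0.3268 Im=0.0000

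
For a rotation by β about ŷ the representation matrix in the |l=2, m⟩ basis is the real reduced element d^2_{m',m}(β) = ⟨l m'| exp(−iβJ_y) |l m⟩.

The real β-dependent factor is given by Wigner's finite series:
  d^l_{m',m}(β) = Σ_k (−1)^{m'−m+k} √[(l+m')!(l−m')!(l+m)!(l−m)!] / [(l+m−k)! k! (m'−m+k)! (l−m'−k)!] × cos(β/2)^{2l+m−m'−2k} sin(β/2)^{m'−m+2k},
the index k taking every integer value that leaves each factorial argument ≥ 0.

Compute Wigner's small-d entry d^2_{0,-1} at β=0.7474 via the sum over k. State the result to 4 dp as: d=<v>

d^2_{0,-1}(β=0.7474) via Wigner's sum:
c=cos(0.7474/2)=0.930983, s=sin(0.7474/2)=0.365063; N=√[2·2·1·6]=4.898979
k∈{0,1} keeps every argument non-negative
  k=0: (−1)^1·4.8990/(2)·0.9310^3·0.3651^1 = -0.721553
  k=1: (−1)^2·4.8990/(2)·0.9310^1·0.3651^3 = +0.110948
d^2_{0,-1}(0.7474) = -0.721553 +0.110948 = -0.610605

d=-0.6106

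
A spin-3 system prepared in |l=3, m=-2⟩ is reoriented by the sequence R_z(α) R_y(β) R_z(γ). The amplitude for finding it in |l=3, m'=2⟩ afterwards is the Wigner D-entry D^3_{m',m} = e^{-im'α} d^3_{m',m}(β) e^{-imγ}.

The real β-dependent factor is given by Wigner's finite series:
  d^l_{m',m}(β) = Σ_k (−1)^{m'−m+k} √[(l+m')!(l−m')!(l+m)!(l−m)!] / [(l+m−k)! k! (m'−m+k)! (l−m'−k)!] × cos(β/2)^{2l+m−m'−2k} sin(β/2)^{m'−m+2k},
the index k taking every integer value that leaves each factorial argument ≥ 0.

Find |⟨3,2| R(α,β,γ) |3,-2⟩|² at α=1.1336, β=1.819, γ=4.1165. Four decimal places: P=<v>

P=0.2400

D^3_{2,-2}(1.1336,1.819,4.1165) = e^{-i·2·1.1336}·d^3_{2,-2}(1.819)·e^{-i·-2·4.1165}. Compute d first:
Half-angle: c=0.614140, s=0.789197. N=√(120·1·1·120)=120.000000
k∈{0,1} keeps every argument non-negative
  k=0: (−1)^4·120.0000/(24)·0.6141^2·0.7892^4 = +0.731554
  k=1: (−1)^5·120.0000/(120)·0.6141^0·0.7892^6 = -0.241608
d^3_{2,-2}(1.819) = +0.731554 -0.241608 = +0.489946
|D^3_{2,-2}|² = |d^3_{2,-2}(β)|² = (+0.489946)² = 0.240047 (the z-rotation phases have unit modulus)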